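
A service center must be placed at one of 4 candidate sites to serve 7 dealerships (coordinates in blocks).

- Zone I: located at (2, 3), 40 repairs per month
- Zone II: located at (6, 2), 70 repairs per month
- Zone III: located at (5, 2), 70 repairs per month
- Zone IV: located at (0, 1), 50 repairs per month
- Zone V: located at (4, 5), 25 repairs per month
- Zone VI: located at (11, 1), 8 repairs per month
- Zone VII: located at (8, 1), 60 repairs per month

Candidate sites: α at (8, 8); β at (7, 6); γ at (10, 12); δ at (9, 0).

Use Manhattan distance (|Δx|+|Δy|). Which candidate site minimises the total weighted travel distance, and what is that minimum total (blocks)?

Total weighted distance at each candidate:
  α (8, 8): total = 3055
  β (7, 6): total = 2222
  γ (10, 12): total = 4961
  δ (9, 0): total = 2064
Minimum is at δ with total 2064 blocks.

δ, total 2064 blocks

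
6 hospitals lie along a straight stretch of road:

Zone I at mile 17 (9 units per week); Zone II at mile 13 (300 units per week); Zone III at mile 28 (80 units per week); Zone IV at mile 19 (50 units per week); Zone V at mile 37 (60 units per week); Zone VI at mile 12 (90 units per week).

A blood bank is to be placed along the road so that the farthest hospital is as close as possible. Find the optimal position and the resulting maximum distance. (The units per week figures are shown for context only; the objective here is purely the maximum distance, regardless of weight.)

The 1-center on a line is the midpoint of the two extreme points: leftmost at 12, rightmost at 37.
Optimal location = (12 + 37)/2 = 24.5; maximum distance = (37 − 12)/2 = 12.5.

location 24.5, max distance 12.5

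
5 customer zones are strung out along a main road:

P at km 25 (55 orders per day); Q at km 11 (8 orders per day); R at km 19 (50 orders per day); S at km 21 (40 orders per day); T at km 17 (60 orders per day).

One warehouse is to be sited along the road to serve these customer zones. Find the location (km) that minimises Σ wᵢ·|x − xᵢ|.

x = 19

For a sum of weighted absolute distances on a line, the optimum is the weighted median (not the mean). Total weight W = 213; half-weight = 106.5.
Sort by position and accumulate weight:
  km 11 (Q, w=8) → cum 8
  km 17 (T, w=60) → cum 68
  km 19 (R, w=50) → cum 118  ≥ 106.5 → median here
  km 21 (S, w=40) → cum 158
  km 25 (P, w=55) → cum 213
Optimal location: km 19.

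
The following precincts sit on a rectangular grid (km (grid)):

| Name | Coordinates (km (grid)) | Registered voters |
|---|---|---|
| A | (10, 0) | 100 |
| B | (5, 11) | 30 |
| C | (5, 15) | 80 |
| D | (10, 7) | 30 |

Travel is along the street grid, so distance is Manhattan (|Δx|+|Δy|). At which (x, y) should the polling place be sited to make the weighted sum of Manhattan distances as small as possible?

(10, 7)

Manhattan distance separates: Σwᵢ(|x−xᵢ|+|y−yᵢ|) = Σwᵢ|x−xᵢ| + Σwᵢ|y−yᵢ|, so x and y are optimised independently as 1-D weighted medians.
Total weight W = 240; half = 120.
x-coordinate, sorted with cumulative weight:
  x=5 (B, w=30) cum 30
  x=5 (C, w=80) cum 110
  x=10 (A, w=100) cum 210  ← median
  x=10 (D, w=30) cum 240
⇒ x* = 10
y-coordinate, sorted with cumulative weight:
  y=0 (A, w=100) cum 100
  y=7 (D, w=30) cum 130  ← median
  y=11 (B, w=30) cum 160
  y=15 (C, w=80) cum 240
⇒ y* = 7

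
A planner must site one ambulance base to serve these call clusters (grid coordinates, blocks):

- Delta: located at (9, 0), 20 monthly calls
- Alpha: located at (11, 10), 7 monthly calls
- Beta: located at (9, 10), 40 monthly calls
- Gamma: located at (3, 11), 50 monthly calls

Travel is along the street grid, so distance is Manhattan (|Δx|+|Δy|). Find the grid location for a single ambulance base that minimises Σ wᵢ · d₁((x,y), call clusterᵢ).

(9, 10)

Manhattan distance separates: Σwᵢ(|x−xᵢ|+|y−yᵢ|) = Σwᵢ|x−xᵢ| + Σwᵢ|y−yᵢ|, so x and y are optimised independently as 1-D weighted medians.
Total weight W = 117; half = 58.5.
x-coordinate, sorted with cumulative weight:
  x=3 (Gamma, w=50) cum 50
  x=9 (Delta, w=20) cum 70  ← median
  x=9 (Beta, w=40) cum 110
  x=11 (Alpha, w=7) cum 117
⇒ x* = 9
y-coordinate, sorted with cumulative weight:
  y=0 (Delta, w=20) cum 20
  y=10 (Alpha, w=7) cum 27
  y=10 (Beta, w=40) cum 67  ← median
  y=11 (Gamma, w=50) cum 117
⇒ y* = 10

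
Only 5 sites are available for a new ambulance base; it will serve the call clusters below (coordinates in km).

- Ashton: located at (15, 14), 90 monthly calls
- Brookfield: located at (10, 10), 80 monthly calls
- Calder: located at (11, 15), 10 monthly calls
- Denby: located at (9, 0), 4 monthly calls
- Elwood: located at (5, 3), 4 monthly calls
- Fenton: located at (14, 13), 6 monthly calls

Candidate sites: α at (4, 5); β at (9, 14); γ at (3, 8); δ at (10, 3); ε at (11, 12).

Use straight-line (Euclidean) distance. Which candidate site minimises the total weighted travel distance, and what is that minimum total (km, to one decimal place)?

ε, total 722.3 km

Total weighted distance at each candidate:
  α (4, 5): total = 2140.1
  β (9, 14): total = 1025.6
  γ (3, 8): total = 2030.2
  δ (10, 3): total = 1865.2
  ε (11, 12): total = 722.3
Minimum is at ε with total 722.3 km.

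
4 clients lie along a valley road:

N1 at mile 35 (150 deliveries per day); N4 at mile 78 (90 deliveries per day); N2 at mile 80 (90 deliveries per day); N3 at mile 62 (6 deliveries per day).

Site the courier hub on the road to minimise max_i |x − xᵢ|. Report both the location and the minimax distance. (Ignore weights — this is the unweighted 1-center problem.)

location 57.5, max distance 22.5

The 1-center on a line is the midpoint of the two extreme points: leftmost at 35, rightmost at 80.
Optimal location = (35 + 80)/2 = 57.5; maximum distance = (80 − 35)/2 = 22.5.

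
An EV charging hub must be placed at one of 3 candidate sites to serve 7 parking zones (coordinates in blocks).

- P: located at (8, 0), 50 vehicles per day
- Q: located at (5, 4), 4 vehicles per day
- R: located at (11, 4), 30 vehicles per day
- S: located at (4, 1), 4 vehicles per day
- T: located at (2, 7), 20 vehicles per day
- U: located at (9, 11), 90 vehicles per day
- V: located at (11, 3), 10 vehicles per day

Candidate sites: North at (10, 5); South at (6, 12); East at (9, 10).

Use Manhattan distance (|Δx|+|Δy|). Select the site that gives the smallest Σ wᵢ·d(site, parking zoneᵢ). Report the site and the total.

Total weighted distance at each candidate:
  North (10, 5): total = 1334
  South (6, 12): total = 1858
  East (9, 10): total = 1266
Minimum is at East with total 1266 blocks.

East, total 1266 blocks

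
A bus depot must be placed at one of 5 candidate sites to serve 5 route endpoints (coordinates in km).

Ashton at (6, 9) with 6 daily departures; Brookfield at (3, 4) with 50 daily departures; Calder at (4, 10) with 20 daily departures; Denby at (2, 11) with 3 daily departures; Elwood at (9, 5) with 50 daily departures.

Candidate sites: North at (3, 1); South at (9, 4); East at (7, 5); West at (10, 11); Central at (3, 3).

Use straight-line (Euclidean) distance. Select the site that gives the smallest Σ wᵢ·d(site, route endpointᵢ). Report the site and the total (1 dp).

Total weighted distance at each candidate:
  North (3, 1): total = 773.1
  South (9, 4): total = 570.9
  East (7, 5): total = 470.9
  West (10, 11): total = 971.6
  Central (3, 3): total = 572.1
Minimum is at East with total 470.9 km.

East, total 470.9 km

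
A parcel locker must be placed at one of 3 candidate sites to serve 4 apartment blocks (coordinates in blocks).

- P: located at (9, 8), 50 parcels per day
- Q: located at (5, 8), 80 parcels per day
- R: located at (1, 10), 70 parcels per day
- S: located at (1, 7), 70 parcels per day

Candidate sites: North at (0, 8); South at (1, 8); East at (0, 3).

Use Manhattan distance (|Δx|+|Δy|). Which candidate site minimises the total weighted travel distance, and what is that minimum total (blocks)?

South, total 930 blocks

Total weighted distance at each candidate:
  North (0, 8): total = 1200
  South (1, 8): total = 930
  East (0, 3): total = 2410
Minimum is at South with total 930 blocks.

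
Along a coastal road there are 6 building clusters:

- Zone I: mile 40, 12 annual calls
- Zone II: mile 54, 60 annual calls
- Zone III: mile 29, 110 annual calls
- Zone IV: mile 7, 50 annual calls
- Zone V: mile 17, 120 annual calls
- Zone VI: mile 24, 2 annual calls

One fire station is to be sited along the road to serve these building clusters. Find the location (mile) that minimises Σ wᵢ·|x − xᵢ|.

For a sum of weighted absolute distances on a line, the optimum is the weighted median (not the mean). Total weight W = 354; half-weight = 177.
Sort by position and accumulate weight:
  mile 7 (Zone IV, w=50) → cum 50
  mile 17 (Zone V, w=120) → cum 170
  mile 24 (Zone VI, w=2) → cum 172
  mile 29 (Zone III, w=110) → cum 282  ≥ 177 → median here
  mile 40 (Zone I, w=12) → cum 294
  mile 54 (Zone II, w=60) → cum 354
Optimal location: mile 29.

x = 29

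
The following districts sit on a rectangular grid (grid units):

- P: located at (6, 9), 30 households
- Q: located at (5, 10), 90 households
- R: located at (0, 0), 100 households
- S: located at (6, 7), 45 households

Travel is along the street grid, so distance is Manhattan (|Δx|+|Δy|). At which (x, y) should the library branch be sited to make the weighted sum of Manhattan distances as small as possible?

Manhattan distance separates: Σwᵢ(|x−xᵢ|+|y−yᵢ|) = Σwᵢ|x−xᵢ| + Σwᵢ|y−yᵢ|, so x and y are optimised independently as 1-D weighted medians.
Total weight W = 265; half = 132.5.
x-coordinate, sorted with cumulative weight:
  x=0 (R, w=100) cum 100
  x=5 (Q, w=90) cum 190  ← median
  x=6 (P, w=30) cum 220
  x=6 (S, w=45) cum 265
⇒ x* = 5
y-coordinate, sorted with cumulative weight:
  y=0 (R, w=100) cum 100
  y=7 (S, w=45) cum 145  ← median
  y=9 (P, w=30) cum 175
  y=10 (Q, w=90) cum 265
⇒ y* = 7

(5, 7)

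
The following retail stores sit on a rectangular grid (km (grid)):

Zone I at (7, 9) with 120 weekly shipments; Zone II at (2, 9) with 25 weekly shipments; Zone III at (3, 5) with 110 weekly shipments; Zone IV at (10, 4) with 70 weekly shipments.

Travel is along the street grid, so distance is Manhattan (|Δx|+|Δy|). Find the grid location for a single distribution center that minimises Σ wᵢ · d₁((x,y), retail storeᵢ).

Manhattan distance separates: Σwᵢ(|x−xᵢ|+|y−yᵢ|) = Σwᵢ|x−xᵢ| + Σwᵢ|y−yᵢ|, so x and y are optimised independently as 1-D weighted medians.
Total weight W = 325; half = 162.5.
x-coordinate, sorted with cumulative weight:
  x=2 (Zone II, w=25) cum 25
  x=3 (Zone III, w=110) cum 135
  x=7 (Zone I, w=120) cum 255  ← median
  x=10 (Zone IV, w=70) cum 325
⇒ x* = 7
y-coordinate, sorted with cumulative weight:
  y=4 (Zone IV, w=70) cum 70
  y=5 (Zone III, w=110) cum 180  ← median
  y=9 (Zone I, w=120) cum 300
  y=9 (Zone II, w=25) cum 325
⇒ y* = 5

(7, 5)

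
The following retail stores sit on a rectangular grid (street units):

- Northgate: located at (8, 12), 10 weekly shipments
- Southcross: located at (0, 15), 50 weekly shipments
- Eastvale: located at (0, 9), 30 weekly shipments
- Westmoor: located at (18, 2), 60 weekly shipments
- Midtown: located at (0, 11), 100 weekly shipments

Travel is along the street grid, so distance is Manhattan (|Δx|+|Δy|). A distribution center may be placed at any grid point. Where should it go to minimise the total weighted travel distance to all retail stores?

(0, 11)

Manhattan distance separates: Σwᵢ(|x−xᵢ|+|y−yᵢ|) = Σwᵢ|x−xᵢ| + Σwᵢ|y−yᵢ|, so x and y are optimised independently as 1-D weighted medians.
Total weight W = 250; half = 125.
x-coordinate, sorted with cumulative weight:
  x=0 (Southcross, w=50) cum 50
  x=0 (Eastvale, w=30) cum 80
  x=0 (Midtown, w=100) cum 180  ← median
  x=8 (Northgate, w=10) cum 190
  x=18 (Westmoor, w=60) cum 250
⇒ x* = 0
y-coordinate, sorted with cumulative weight:
  y=2 (Westmoor, w=60) cum 60
  y=9 (Eastvale, w=30) cum 90
  y=11 (Midtown, w=100) cum 190  ← median
  y=12 (Northgate, w=10) cum 200
  y=15 (Southcross, w=50) cum 250
⇒ y* = 11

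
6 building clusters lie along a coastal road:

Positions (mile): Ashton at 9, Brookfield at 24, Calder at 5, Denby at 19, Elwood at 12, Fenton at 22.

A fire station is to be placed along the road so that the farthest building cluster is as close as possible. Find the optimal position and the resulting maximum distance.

The 1-center on a line is the midpoint of the two extreme points: leftmost at 5, rightmost at 24.
Optimal location = (5 + 24)/2 = 14.5; maximum distance = (24 − 5)/2 = 9.5.

location 14.5, max distance 9.5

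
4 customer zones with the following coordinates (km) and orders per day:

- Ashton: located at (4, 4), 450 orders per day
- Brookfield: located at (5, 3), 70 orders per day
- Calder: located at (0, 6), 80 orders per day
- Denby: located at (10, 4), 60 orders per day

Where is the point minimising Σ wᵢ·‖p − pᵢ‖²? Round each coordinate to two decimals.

(4.17, 4.14)

The minimiser of Σwᵢ‖p−pᵢ‖² is the weighted centroid p* = (Σwᵢpᵢ)/(Σwᵢ).
Σwᵢ = 660.
Σwᵢxᵢ = 450·4 + 70·5 + 80·0 + 60·10 = 2750.
Σwᵢyᵢ = 450·4 + 70·3 + 80·6 + 60·4 = 2730.
x* = 2750/660 = 4.17, y* = 2730/660 = 4.14.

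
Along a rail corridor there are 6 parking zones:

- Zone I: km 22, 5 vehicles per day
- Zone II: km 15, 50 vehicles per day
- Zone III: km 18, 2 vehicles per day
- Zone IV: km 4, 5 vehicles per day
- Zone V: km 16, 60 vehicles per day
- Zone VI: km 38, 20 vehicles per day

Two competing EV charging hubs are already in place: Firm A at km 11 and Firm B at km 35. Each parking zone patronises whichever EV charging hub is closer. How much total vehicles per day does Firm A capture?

122

The indifferent point is the midpoint (11+35)/2 = 23; parking zones left of it (closer to Firm A at 11) go to Firm A, those right go to Firm B.
  Zone IV at 4 (w=5) → Firm A
  Zone II at 15 (w=50) → Firm A
  Zone V at 16 (w=60) → Firm A
  Zone III at 18 (w=2) → Firm A
  Zone I at 22 (w=5) → Firm A
  Zone VI at 38 (w=20) → Firm B
Firm A captures 122; Firm B captures 20.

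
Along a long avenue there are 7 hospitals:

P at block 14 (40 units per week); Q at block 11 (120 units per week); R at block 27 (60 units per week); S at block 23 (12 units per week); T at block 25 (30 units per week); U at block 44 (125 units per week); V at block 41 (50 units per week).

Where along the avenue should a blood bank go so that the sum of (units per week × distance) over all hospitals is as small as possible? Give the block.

x = 27

For a sum of weighted absolute distances on a line, the optimum is the weighted median (not the mean). Total weight W = 437; half-weight = 218.5.
Sort by position and accumulate weight:
  block 11 (Q, w=120) → cum 120
  block 14 (P, w=40) → cum 160
  block 23 (S, w=12) → cum 172
  block 25 (T, w=30) → cum 202
  block 27 (R, w=60) → cum 262  ≥ 218.5 → median here
  block 41 (V, w=50) → cum 312
  block 44 (U, w=125) → cum 437
Optimal location: block 27.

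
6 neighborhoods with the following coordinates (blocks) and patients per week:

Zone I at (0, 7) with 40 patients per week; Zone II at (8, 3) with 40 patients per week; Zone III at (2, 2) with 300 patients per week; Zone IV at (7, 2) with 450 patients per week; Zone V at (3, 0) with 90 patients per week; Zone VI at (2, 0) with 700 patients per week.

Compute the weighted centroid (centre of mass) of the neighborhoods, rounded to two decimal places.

The minimiser of Σwᵢ‖p−pᵢ‖² is the weighted centroid p* = (Σwᵢpᵢ)/(Σwᵢ).
Σwᵢ = 1620.
Σwᵢxᵢ = 40·0 + 40·8 + 300·2 + 450·7 + 90·3 + 700·2 = 5740.
Σwᵢyᵢ = 40·7 + 40·3 + 300·2 + 450·2 + 90·0 + 700·0 = 1900.
x* = 5740/1620 = 3.54, y* = 1900/1620 = 1.17.

(3.54, 1.17)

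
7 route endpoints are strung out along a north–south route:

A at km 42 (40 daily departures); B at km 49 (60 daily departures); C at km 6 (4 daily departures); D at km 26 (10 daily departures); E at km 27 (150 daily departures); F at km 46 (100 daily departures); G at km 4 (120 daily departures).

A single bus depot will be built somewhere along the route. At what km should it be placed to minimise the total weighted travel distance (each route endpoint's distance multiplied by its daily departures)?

For a sum of weighted absolute distances on a line, the optimum is the weighted median (not the mean). Total weight W = 484; half-weight = 242.
Sort by position and accumulate weight:
  km 4 (G, w=120) → cum 120
  km 6 (C, w=4) → cum 124
  km 26 (D, w=10) → cum 134
  km 27 (E, w=150) → cum 284  ≥ 242 → median here
  km 42 (A, w=40) → cum 324
  km 46 (F, w=100) → cum 424
  km 49 (B, w=60) → cum 484
Optimal location: km 27.

x = 27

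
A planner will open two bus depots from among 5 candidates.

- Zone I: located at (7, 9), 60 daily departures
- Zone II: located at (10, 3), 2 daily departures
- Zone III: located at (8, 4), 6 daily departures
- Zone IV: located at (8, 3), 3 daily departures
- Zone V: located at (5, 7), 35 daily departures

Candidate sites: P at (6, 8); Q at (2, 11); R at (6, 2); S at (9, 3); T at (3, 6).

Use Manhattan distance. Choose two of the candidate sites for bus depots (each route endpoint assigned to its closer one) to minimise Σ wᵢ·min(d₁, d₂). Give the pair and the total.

Evaluate every pair (each demand assigned to the nearer of the two):
  {P, S}: total = 207
  {P, R}: total = 233
  {P, Q}: total = 265
  {P, T}: total = 265
  {S, T}: total = 542
  {R, T}: total = 568
  {Q, T}: total = 611
  {Q, R}: total = 673
  {Q, S}: total = 682
  {R, S}: total = 707
Best pair: {P, S} with total 207.

{P, S}, total 207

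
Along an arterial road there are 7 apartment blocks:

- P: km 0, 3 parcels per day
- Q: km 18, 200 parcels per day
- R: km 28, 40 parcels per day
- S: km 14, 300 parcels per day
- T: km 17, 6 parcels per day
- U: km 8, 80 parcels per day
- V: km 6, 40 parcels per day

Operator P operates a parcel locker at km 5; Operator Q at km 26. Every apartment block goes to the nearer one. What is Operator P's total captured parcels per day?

The indifferent point is the midpoint (5+26)/2 = 15.5; apartment blocks left of it (closer to Operator P at 5) go to Operator P, those right go to Operator Q.
  P at 0 (w=3) → Operator P
  V at 6 (w=40) → Operator P
  U at 8 (w=80) → Operator P
  S at 14 (w=300) → Operator P
  T at 17 (w=6) → Operator Q
  Q at 18 (w=200) → Operator Q
  R at 28 (w=40) → Operator Q
Operator P captures 423; Operator Q captures 246.

423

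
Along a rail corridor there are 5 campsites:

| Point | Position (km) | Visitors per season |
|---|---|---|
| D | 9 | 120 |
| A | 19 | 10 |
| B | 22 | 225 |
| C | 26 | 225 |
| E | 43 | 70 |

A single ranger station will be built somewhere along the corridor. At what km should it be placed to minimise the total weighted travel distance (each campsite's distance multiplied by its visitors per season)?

For a sum of weighted absolute distances on a line, the optimum is the weighted median (not the mean). Total weight W = 650; half-weight = 325.
Sort by position and accumulate weight:
  km 9 (D, w=120) → cum 120
  km 19 (A, w=10) → cum 130
  km 22 (B, w=225) → cum 355  ≥ 325 → median here
  km 26 (C, w=225) → cum 580
  km 43 (E, w=70) → cum 650
Optimal location: km 22.

x = 22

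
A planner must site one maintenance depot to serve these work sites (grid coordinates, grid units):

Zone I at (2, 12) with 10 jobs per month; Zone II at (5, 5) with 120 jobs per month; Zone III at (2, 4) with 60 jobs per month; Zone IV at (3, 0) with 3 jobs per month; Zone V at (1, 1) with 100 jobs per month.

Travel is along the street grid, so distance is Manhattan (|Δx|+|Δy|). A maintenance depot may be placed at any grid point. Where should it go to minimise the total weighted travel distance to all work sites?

(2, 4)

Manhattan distance separates: Σwᵢ(|x−xᵢ|+|y−yᵢ|) = Σwᵢ|x−xᵢ| + Σwᵢ|y−yᵢ|, so x and y are optimised independently as 1-D weighted medians.
Total weight W = 293; half = 146.5.
x-coordinate, sorted with cumulative weight:
  x=1 (Zone V, w=100) cum 100
  x=2 (Zone I, w=10) cum 110
  x=2 (Zone III, w=60) cum 170  ← median
  x=3 (Zone IV, w=3) cum 173
  x=5 (Zone II, w=120) cum 293
⇒ x* = 2
y-coordinate, sorted with cumulative weight:
  y=0 (Zone IV, w=3) cum 3
  y=1 (Zone V, w=100) cum 103
  y=4 (Zone III, w=60) cum 163  ← median
  y=5 (Zone II, w=120) cum 283
  y=12 (Zone I, w=10) cum 293
⇒ y* = 4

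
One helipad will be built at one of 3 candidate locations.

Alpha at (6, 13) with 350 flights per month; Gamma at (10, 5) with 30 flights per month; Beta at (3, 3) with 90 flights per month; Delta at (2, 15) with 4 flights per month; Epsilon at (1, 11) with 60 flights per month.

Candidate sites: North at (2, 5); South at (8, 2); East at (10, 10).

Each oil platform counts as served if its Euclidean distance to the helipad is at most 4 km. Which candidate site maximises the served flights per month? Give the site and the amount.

Coverage radius r = 4 km; a point is covered iff (Δx)²+(Δy)² ≤ 4² = 16.
  North (2, 5): covers {Beta} → 90
  South (8, 2): covers {Gamma} → 30
  East (10, 10): covers {none} → 0
Maximum coverage at North: 90 flights per month.

North, covering 90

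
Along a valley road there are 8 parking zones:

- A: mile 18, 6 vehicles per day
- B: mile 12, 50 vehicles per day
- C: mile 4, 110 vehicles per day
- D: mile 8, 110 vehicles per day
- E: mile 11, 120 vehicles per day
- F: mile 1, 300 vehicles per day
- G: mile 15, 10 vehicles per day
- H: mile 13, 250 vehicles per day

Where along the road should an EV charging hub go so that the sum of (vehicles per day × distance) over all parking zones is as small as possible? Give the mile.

x = 8

For a sum of weighted absolute distances on a line, the optimum is the weighted median (not the mean). Total weight W = 956; half-weight = 478.
Sort by position and accumulate weight:
  mile 1 (F, w=300) → cum 300
  mile 4 (C, w=110) → cum 410
  mile 8 (D, w=110) → cum 520  ≥ 478 → median here
  mile 11 (E, w=120) → cum 640
  mile 12 (B, w=50) → cum 690
  mile 13 (H, w=250) → cum 940
  mile 15 (G, w=10) → cum 950
  mile 18 (A, w=6) → cum 956
Optimal location: mile 8.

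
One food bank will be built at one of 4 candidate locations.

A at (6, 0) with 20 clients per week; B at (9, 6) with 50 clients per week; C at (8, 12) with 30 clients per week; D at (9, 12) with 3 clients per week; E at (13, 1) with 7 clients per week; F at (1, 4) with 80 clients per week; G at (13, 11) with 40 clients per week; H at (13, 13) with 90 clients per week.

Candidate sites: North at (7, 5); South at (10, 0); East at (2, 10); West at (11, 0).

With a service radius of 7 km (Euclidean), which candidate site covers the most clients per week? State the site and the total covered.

Coverage radius r = 7 km; a point is covered iff (Δx)²+(Δy)² ≤ 7² = 49.
  North (7, 5): covers {A, B, F} → 150
  South (10, 0): covers {A, B, E} → 77
  East (2, 10): covers {C, F} → 110
  West (11, 0): covers {A, B, E} → 77
Maximum coverage at North: 150 clients per week.

North, covering 150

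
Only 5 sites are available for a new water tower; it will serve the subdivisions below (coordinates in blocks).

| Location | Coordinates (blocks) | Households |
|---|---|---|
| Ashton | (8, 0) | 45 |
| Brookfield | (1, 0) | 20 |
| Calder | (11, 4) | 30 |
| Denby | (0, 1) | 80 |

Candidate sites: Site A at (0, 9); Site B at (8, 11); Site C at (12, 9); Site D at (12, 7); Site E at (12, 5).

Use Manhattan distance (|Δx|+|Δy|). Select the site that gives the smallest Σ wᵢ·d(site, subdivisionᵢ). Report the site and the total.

Total weighted distance at each candidate:
  Site A (0, 9): total = 2085
  Site B (8, 11): total = 2595
  Site C (12, 9): total = 2765
  Site D (12, 7): total = 2415
  Site E (12, 5): total = 2065
Minimum is at Site E with total 2065 blocks.

Site E, total 2065 blocks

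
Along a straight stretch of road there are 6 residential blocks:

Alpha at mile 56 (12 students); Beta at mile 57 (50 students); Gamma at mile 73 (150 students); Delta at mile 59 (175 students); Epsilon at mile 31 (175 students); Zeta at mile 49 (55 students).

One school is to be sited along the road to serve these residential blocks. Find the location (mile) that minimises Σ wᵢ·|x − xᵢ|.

For a sum of weighted absolute distances on a line, the optimum is the weighted median (not the mean). Total weight W = 617; half-weight = 308.5.
Sort by position and accumulate weight:
  mile 31 (Epsilon, w=175) → cum 175
  mile 49 (Zeta, w=55) → cum 230
  mile 56 (Alpha, w=12) → cum 242
  mile 57 (Beta, w=50) → cum 292
  mile 59 (Delta, w=175) → cum 467  ≥ 308.5 → median here
  mile 73 (Gamma, w=150) → cum 617
Optimal location: mile 59.

x = 59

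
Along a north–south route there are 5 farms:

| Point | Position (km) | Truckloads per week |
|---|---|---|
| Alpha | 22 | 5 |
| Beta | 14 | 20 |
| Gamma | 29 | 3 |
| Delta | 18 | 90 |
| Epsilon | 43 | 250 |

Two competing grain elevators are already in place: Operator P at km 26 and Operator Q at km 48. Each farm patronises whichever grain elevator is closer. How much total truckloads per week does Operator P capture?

The indifferent point is the midpoint (26+48)/2 = 37; farms left of it (closer to Operator P at 26) go to Operator P, those right go to Operator Q.
  Beta at 14 (w=20) → Operator P
  Delta at 18 (w=90) → Operator P
  Alpha at 22 (w=5) → Operator P
  Gamma at 29 (w=3) → Operator P
  Epsilon at 43 (w=250) → Operator Q
Operator P captures 118; Operator Q captures 250.

118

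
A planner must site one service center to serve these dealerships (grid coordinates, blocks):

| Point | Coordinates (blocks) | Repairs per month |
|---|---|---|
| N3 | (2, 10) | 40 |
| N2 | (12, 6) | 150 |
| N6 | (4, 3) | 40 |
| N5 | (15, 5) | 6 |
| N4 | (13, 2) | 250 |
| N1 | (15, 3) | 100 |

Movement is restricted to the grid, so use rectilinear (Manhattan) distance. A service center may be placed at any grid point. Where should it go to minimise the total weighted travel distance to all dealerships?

(13, 3)

Manhattan distance separates: Σwᵢ(|x−xᵢ|+|y−yᵢ|) = Σwᵢ|x−xᵢ| + Σwᵢ|y−yᵢ|, so x and y are optimised independently as 1-D weighted medians.
Total weight W = 586; half = 293.
x-coordinate, sorted with cumulative weight:
  x=2 (N3, w=40) cum 40
  x=4 (N6, w=40) cum 80
  x=12 (N2, w=150) cum 230
  x=13 (N4, w=250) cum 480  ← median
  x=15 (N5, w=6) cum 486
  x=15 (N1, w=100) cum 586
⇒ x* = 13
y-coordinate, sorted with cumulative weight:
  y=2 (N4, w=250) cum 250
  y=3 (N6, w=40) cum 290
  y=3 (N1, w=100) cum 390  ← median
  y=5 (N5, w=6) cum 396
  y=6 (N2, w=150) cum 546
  y=10 (N3, w=40) cum 586
⇒ y* = 3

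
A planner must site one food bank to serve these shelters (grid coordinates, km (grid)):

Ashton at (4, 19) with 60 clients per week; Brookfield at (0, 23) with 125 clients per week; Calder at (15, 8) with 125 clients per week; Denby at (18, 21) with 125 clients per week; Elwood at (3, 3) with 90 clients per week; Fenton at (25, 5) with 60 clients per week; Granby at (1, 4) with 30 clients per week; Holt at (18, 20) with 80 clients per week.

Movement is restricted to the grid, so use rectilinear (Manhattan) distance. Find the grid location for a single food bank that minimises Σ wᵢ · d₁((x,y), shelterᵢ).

Manhattan distance separates: Σwᵢ(|x−xᵢ|+|y−yᵢ|) = Σwᵢ|x−xᵢ| + Σwᵢ|y−yᵢ|, so x and y are optimised independently as 1-D weighted medians.
Total weight W = 695; half = 347.5.
x-coordinate, sorted with cumulative weight:
  x=0 (Brookfield, w=125) cum 125
  x=1 (Granby, w=30) cum 155
  x=3 (Elwood, w=90) cum 245
  x=4 (Ashton, w=60) cum 305
  x=15 (Calder, w=125) cum 430  ← median
  x=18 (Denby, w=125) cum 555
  x=18 (Holt, w=80) cum 635
  x=25 (Fenton, w=60) cum 695
⇒ x* = 15
y-coordinate, sorted with cumulative weight:
  y=3 (Elwood, w=90) cum 90
  y=4 (Granby, w=30) cum 120
  y=5 (Fenton, w=60) cum 180
  y=8 (Calder, w=125) cum 305
  y=19 (Ashton, w=60) cum 365  ← median
  y=20 (Holt, w=80) cum 445
  y=21 (Denby, w=125) cum 570
  y=23 (Brookfield, w=125) cum 695
⇒ y* = 19

(15, 19)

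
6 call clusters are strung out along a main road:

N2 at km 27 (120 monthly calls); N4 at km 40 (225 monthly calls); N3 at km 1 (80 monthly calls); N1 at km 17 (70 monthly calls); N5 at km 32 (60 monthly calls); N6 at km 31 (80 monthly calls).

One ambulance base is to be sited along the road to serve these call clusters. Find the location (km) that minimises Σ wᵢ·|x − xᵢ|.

For a sum of weighted absolute distances on a line, the optimum is the weighted median (not the mean). Total weight W = 635; half-weight = 317.5.
Sort by position and accumulate weight:
  km 1 (N3, w=80) → cum 80
  km 17 (N1, w=70) → cum 150
  km 27 (N2, w=120) → cum 270
  km 31 (N6, w=80) → cum 350  ≥ 317.5 → median here
  km 32 (N5, w=60) → cum 410
  km 40 (N4, w=225) → cum 635
Optimal location: km 31.

x = 31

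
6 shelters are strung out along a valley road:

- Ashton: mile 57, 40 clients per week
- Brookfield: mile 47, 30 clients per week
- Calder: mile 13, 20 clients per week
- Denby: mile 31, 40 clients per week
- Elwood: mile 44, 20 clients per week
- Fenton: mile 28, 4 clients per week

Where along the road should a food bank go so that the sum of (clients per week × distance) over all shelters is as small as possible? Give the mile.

For a sum of weighted absolute distances on a line, the optimum is the weighted median (not the mean). Total weight W = 154; half-weight = 77.
Sort by position and accumulate weight:
  mile 13 (Calder, w=20) → cum 20
  mile 28 (Fenton, w=4) → cum 24
  mile 31 (Denby, w=40) → cum 64
  mile 44 (Elwood, w=20) → cum 84  ≥ 77 → median here
  mile 47 (Brookfield, w=30) → cum 114
  mile 57 (Ashton, w=40) → cum 154
Optimal location: mile 44.

x = 44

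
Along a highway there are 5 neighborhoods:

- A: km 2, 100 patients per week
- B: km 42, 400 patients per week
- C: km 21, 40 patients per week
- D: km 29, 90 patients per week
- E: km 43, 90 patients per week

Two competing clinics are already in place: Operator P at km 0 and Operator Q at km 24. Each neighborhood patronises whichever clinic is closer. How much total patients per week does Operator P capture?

100

The indifferent point is the midpoint (0+24)/2 = 12; neighborhoods left of it (closer to Operator P at 0) go to Operator P, those right go to Operator Q.
  A at 2 (w=100) → Operator P
  C at 21 (w=40) → Operator Q
  D at 29 (w=90) → Operator Q
  B at 42 (w=400) → Operator Q
  E at 43 (w=90) → Operator Q
Operator P captures 100; Operator Q captures 620.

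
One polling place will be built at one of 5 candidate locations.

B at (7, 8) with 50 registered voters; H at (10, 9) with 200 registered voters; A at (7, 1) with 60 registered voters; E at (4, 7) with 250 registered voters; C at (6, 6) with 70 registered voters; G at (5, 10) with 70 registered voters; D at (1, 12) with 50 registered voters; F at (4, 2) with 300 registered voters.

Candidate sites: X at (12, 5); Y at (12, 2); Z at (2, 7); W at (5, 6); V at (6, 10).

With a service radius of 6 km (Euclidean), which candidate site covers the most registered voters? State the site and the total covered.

Coverage radius r = 6 km; a point is covered iff (Δx)²+(Δy)² ≤ 6² = 36.
  X (12, 5): covers {B, H} → 250
  Y (12, 2): covers {A} → 60
  Z (2, 7): covers {B, E, C, G, D, F} → 790
  W (5, 6): covers {B, H, A, E, C, G, F} → 1000
  V (6, 10): covers {B, H, E, C, G, D} → 690
Maximum coverage at W: 1000 registered voters.

W, covering 1000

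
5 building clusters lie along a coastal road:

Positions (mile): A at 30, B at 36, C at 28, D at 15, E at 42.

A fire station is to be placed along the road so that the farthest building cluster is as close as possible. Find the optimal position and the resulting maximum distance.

The 1-center on a line is the midpoint of the two extreme points: leftmost at 15, rightmost at 42.
Optimal location = (15 + 42)/2 = 28.5; maximum distance = (42 − 15)/2 = 13.5.

location 28.5, max distance 13.5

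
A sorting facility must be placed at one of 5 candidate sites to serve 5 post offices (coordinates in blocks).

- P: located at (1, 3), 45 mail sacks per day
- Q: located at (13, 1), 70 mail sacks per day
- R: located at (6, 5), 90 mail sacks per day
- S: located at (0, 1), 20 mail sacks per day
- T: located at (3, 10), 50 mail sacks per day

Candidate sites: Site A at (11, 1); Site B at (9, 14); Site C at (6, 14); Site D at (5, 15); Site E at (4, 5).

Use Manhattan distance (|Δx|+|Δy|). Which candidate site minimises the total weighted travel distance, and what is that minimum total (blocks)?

Total weighted distance at each candidate:
  Site A (11, 1): total = 2560
  Site B (9, 14): total = 4065
  Site C (6, 14): total = 3660
  Site D (5, 15): total = 3980
  Site E (4, 5): total = 1775
Minimum is at Site E with total 1775 blocks.

Site E, total 1775 blocks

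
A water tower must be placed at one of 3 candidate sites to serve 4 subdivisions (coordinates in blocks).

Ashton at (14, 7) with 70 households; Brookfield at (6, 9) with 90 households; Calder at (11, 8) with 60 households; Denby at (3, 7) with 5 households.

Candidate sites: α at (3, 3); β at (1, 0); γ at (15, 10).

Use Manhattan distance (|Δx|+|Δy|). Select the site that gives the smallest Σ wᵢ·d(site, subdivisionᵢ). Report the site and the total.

Total weighted distance at each candidate:
  α (3, 3): total = 2660
  β (1, 0): total = 3785
  γ (15, 10): total = 1615
Minimum is at γ with total 1615 blocks.

γ, total 1615 blocks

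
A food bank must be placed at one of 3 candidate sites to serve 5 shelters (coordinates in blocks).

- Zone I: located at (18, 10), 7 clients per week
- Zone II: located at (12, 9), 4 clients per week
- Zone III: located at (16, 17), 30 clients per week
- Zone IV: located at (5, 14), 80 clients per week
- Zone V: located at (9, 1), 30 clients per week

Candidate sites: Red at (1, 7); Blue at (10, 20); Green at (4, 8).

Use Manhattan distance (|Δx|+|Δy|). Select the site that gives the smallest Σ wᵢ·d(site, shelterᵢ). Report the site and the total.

Total weighted distance at each candidate:
  Red (1, 7): total = 2242
  Blue (10, 20): total = 1928
  Green (4, 8): total = 1698
Minimum is at Green with total 1698 blocks.

Green, total 1698 blocks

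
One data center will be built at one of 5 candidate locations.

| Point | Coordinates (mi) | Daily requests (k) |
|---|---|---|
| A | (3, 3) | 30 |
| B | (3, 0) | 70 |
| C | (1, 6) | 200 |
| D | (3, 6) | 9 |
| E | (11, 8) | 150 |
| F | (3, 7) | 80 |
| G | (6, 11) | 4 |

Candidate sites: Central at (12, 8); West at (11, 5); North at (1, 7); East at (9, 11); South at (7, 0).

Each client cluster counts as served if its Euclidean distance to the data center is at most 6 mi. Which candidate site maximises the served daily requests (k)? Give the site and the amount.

Coverage radius r = 6 mi; a point is covered iff (Δx)²+(Δy)² ≤ 6² = 36.
  Central (12, 8): covers {E} → 150
  West (11, 5): covers {E} → 150
  North (1, 7): covers {A, C, D, F} → 319
  East (9, 11): covers {E, G} → 154
  South (7, 0): covers {A, B} → 100
Maximum coverage at North: 319 daily requests (k).

North, covering 319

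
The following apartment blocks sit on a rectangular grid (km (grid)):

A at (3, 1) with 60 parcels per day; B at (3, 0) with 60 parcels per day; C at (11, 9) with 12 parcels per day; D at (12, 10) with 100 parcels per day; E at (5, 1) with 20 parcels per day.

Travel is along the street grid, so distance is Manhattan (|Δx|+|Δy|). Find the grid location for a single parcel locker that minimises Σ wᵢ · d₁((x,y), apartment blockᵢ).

(5, 1)

Manhattan distance separates: Σwᵢ(|x−xᵢ|+|y−yᵢ|) = Σwᵢ|x−xᵢ| + Σwᵢ|y−yᵢ|, so x and y are optimised independently as 1-D weighted medians.
Total weight W = 252; half = 126.
x-coordinate, sorted with cumulative weight:
  x=3 (A, w=60) cum 60
  x=3 (B, w=60) cum 120
  x=5 (E, w=20) cum 140  ← median
  x=11 (C, w=12) cum 152
  x=12 (D, w=100) cum 252
⇒ x* = 5
y-coordinate, sorted with cumulative weight:
  y=0 (B, w=60) cum 60
  y=1 (A, w=60) cum 120
  y=1 (E, w=20) cum 140  ← median
  y=9 (C, w=12) cum 152
  y=10 (D, w=100) cum 252
⇒ y* = 1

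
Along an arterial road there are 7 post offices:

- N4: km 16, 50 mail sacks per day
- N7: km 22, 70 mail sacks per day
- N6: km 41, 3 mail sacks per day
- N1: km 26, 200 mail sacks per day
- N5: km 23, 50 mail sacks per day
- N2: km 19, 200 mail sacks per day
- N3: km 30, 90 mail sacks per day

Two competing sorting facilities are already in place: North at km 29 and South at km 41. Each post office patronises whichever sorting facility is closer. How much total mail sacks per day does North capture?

660

The indifferent point is the midpoint (29+41)/2 = 35; post offices left of it (closer to North at 29) go to North, those right go to South.
  N4 at 16 (w=50) → North
  N2 at 19 (w=200) → North
  N7 at 22 (w=70) → North
  N5 at 23 (w=50) → North
  N1 at 26 (w=200) → North
  N3 at 30 (w=90) → North
  N6 at 41 (w=3) → South
North captures 660; South captures 3.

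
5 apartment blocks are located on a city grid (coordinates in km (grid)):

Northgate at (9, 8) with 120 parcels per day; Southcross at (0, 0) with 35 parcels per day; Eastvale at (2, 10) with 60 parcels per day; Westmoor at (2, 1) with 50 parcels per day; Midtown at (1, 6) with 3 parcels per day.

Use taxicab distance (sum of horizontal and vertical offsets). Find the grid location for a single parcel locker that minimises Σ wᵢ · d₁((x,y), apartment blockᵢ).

Manhattan distance separates: Σwᵢ(|x−xᵢ|+|y−yᵢ|) = Σwᵢ|x−xᵢ| + Σwᵢ|y−yᵢ|, so x and y are optimised independently as 1-D weighted medians.
Total weight W = 268; half = 134.
x-coordinate, sorted with cumulative weight:
  x=0 (Southcross, w=35) cum 35
  x=1 (Midtown, w=3) cum 38
  x=2 (Eastvale, w=60) cum 98
  x=2 (Westmoor, w=50) cum 148  ← median
  x=9 (Northgate, w=120) cum 268
⇒ x* = 2
y-coordinate, sorted with cumulative weight:
  y=0 (Southcross, w=35) cum 35
  y=1 (Westmoor, w=50) cum 85
  y=6 (Midtown, w=3) cum 88
  y=8 (Northgate, w=120) cum 208  ← median
  y=10 (Eastvale, w=60) cum 268
⇒ y* = 8

(2, 8)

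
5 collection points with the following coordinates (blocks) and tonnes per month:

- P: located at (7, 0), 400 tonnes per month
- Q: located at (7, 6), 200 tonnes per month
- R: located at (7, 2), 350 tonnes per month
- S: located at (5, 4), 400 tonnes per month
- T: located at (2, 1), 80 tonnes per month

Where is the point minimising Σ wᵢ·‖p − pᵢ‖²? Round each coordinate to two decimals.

The minimiser of Σwᵢ‖p−pᵢ‖² is the weighted centroid p* = (Σwᵢpᵢ)/(Σwᵢ).
Σwᵢ = 1430.
Σwᵢxᵢ = 400·7 + 200·7 + 350·7 + 400·5 + 80·2 = 8810.
Σwᵢyᵢ = 400·0 + 200·6 + 350·2 + 400·4 + 80·1 = 3580.
x* = 8810/1430 = 6.16, y* = 3580/1430 = 2.50.

(6.16, 2.50)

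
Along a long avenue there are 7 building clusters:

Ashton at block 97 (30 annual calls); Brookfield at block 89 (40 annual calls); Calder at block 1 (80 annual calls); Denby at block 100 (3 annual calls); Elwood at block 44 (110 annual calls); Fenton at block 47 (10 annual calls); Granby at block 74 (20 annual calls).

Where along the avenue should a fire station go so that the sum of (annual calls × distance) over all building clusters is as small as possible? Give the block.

For a sum of weighted absolute distances on a line, the optimum is the weighted median (not the mean). Total weight W = 293; half-weight = 146.5.
Sort by position and accumulate weight:
  block 1 (Calder, w=80) → cum 80
  block 44 (Elwood, w=110) → cum 190  ≥ 146.5 → median here
  block 47 (Fenton, w=10) → cum 200
  block 74 (Granby, w=20) → cum 220
  block 89 (Brookfield, w=40) → cum 260
  block 97 (Ashton, w=30) → cum 290
  block 100 (Denby, w=3) → cum 293
Optimal location: block 44.

x = 44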